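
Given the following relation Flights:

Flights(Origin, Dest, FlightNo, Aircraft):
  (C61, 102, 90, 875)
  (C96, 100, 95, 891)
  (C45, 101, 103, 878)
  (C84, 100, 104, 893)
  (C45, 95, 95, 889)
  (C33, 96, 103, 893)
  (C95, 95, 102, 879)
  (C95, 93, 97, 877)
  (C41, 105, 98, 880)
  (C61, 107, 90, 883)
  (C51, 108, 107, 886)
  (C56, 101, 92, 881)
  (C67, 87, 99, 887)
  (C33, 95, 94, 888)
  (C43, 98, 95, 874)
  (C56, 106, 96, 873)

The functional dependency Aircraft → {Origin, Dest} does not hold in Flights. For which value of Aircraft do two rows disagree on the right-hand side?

893

Aircraft=875: 1 row → {Origin,Dest} = (C61, 102) ✓
Aircraft=891: 1 row → {Origin,Dest} = (C96, 100) ✓
Aircraft=878: 1 row → {Origin,Dest} = (C45, 101) ✓
Aircraft=893: 2 rows → {Origin,Dest} takes values {(C84, 100), (C33, 96)} — violation
Aircraft=889: 1 row → {Origin,Dest} = (C45, 95) ✓
Aircraft=879: 1 row → {Origin,Dest} = (C95, 95) ✓
Aircraft=877: 1 row → {Origin,Dest} = (C95, 93) ✓
Aircraft=880: 1 row → {Origin,Dest} = (C41, 105) ✓
Aircraft=883: 1 row → {Origin,Dest} = (C61, 107) ✓
Aircraft=886: 1 row → {Origin,Dest} = (C51, 108) ✓
Aircraft=881: 1 row → {Origin,Dest} = (C56, 101) ✓
Aircraft=887: 1 row → {Origin,Dest} = (C67, 87) ✓
Aircraft=888: 1 row → {Origin,Dest} = (C33, 95) ✓
Aircraft=874: 1 row → {Origin,Dest} = (C43, 98) ✓
Aircraft=873: 1 row → {Origin,Dest} = (C56, 106) ✓
The only Aircraft value with inconsistent RHS is Aircraft=893.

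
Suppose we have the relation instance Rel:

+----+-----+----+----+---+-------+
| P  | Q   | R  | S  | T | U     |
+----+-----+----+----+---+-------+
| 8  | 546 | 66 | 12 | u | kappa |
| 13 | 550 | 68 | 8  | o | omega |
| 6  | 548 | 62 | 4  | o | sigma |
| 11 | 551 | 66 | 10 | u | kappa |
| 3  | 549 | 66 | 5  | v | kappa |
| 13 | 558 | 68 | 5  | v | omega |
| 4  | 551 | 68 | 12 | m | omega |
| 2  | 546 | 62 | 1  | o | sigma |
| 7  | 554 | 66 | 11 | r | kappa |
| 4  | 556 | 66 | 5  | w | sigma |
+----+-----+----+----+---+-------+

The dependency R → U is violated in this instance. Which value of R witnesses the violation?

66

R=66: 5 rows → U takes values {kappa, sigma} — violation
R=68: 3 rows → U = omega, omega, omega ✓
R=62: 2 rows → U = sigma, sigma ✓
The only R value with inconsistent U is R=66.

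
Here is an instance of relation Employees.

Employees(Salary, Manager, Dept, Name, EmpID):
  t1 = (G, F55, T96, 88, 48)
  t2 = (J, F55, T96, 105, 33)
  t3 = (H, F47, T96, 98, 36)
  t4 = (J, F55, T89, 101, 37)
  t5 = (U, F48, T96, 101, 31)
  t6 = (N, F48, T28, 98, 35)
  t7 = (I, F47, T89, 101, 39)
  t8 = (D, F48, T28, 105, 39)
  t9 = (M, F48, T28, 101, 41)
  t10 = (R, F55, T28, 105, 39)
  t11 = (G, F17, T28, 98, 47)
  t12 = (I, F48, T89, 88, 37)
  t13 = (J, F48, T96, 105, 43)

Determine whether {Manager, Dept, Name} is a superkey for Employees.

Yes

All 13 rows have distinct {Manager, Dept, Name} values, so {Manager, Dept, Name} → (all attributes) holds and {Manager, Dept, Name} is a superkey.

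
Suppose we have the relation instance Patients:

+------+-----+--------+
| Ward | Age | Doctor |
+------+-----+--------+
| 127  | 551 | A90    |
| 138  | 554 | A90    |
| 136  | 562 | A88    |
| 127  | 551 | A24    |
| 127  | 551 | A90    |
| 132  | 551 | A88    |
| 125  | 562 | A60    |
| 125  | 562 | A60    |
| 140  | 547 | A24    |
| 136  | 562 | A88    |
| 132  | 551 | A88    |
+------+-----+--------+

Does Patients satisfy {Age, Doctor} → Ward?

Yes

(Age=551, Doctor=A90): 2 rows → Ward = 127, 127 ✓
(Age=554, Doctor=A90): 1 row → Ward = 138 ✓
(Age=562, Doctor=A88): 2 rows → Ward = 136, 136 ✓
(Age=551, Doctor=A24): 1 row → Ward = 127 ✓
(Age=551, Doctor=A88): 2 rows → Ward = 132, 132 ✓
(Age=562, Doctor=A60): 2 rows → Ward = 125, 125 ✓
(Age=547, Doctor=A24): 1 row → Ward = 140 ✓
Every {Age, Doctor} value is associated with a single Ward value, so {Age, Doctor} → Ward holds.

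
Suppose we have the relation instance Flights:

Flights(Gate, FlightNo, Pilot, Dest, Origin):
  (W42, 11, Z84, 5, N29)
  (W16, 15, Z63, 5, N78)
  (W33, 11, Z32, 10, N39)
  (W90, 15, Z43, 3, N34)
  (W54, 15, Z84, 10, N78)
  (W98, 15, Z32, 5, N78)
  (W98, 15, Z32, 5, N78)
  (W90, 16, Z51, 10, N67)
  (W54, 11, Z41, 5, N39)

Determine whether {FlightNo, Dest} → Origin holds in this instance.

(FlightNo=11, Dest=5): 2 rows → Origin takes values {N29, N39} — violation
(FlightNo=15, Dest=5): 3 rows → Origin = N78, N78, N78 ✓
(FlightNo=11, Dest=10): 1 row → Origin = N39 ✓
(FlightNo=15, Dest=3): 1 row → Origin = N34 ✓
(FlightNo=15, Dest=10): 1 row → Origin = N78 ✓
(FlightNo=16, Dest=10): 1 row → Origin = N67 ✓
Two rows agree on {FlightNo, Dest} but differ on Origin, so {FlightNo, Dest} → Origin does not hold.

No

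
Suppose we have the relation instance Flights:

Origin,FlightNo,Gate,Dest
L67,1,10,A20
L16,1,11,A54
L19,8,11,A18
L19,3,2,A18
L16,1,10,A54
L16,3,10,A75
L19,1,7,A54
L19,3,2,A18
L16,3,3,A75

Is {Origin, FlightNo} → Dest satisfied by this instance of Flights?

Yes

(Origin=L67, FlightNo=1): 1 row → Dest = A20 ✓
(Origin=L16, FlightNo=1): 2 rows → Dest = A54, A54 ✓
(Origin=L19, FlightNo=8): 1 row → Dest = A18 ✓
(Origin=L19, FlightNo=3): 2 rows → Dest = A18, A18 ✓
(Origin=L16, FlightNo=3): 2 rows → Dest = A75, A75 ✓
(Origin=L19, FlightNo=1): 1 row → Dest = A54 ✓
Every {Origin, FlightNo} value is associated with a single Dest value, so {Origin, FlightNo} → Dest holds.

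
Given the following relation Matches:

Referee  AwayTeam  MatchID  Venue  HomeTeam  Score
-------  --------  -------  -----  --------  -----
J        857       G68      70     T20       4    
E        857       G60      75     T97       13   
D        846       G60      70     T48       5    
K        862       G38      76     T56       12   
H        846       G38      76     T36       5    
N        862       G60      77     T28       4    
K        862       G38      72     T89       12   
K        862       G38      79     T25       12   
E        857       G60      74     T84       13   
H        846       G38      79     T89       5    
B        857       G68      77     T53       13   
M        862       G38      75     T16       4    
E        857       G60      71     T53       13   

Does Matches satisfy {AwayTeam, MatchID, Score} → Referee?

Yes

(AwayTeam=857, MatchID=G68, Score=4): 1 row → Referee = J ✓
(AwayTeam=857, MatchID=G60, Score=13): 3 rows → Referee = E, E, E ✓
(AwayTeam=846, MatchID=G60, Score=5): 1 row → Referee = D ✓
(AwayTeam=862, MatchID=G38, Score=12): 3 rows → Referee = K, K, K ✓
(AwayTeam=846, MatchID=G38, Score=5): 2 rows → Referee = H, H ✓
(AwayTeam=862, MatchID=G60, Score=4): 1 row → Referee = N ✓
(AwayTeam=857, MatchID=G68, Score=13): 1 row → Referee = B ✓
(AwayTeam=862, MatchID=G38, Score=4): 1 row → Referee = M ✓
Every {AwayTeam, MatchID, Score} value is associated with a single Referee value, so {AwayTeam, MatchID, Score} → Referee holds.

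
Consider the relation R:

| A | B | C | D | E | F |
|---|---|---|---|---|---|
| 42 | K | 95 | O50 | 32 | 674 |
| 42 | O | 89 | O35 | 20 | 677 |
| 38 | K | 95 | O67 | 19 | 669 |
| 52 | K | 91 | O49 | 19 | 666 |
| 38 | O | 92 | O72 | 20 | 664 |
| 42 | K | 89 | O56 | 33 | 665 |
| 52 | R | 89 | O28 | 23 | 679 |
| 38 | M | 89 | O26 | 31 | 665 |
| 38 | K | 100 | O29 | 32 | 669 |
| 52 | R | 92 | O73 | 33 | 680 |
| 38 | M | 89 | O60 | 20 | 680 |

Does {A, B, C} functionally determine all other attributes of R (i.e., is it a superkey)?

Two distinct rows share (A=38, B=M, C=89), so {A, B, C} does not determine every attribute — not a superkey.

No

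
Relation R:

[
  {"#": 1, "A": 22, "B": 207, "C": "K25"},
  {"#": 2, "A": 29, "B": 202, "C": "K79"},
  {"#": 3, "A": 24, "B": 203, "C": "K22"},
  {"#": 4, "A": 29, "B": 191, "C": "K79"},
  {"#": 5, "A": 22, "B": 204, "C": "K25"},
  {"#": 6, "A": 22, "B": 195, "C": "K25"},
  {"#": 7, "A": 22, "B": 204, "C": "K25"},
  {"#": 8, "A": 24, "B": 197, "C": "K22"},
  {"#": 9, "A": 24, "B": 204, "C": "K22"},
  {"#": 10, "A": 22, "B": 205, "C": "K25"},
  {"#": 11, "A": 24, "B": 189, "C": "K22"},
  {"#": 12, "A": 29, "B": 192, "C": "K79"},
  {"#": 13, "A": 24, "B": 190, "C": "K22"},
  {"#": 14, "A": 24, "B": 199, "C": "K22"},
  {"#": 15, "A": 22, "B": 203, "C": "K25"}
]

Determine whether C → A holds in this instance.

Yes

C=K25: rows 1, 5, 6, 7, 10, 15 → A = 22, 22, 22, 22, 22, 22 ✓
C=K79: rows 2, 4, 12 → A = 29, 29, 29 ✓
C=K22: rows 3, 8, 9, 11, 13, 14 → A = 24, 24, 24, 24, 24, 24 ✓
Every C value is associated with a single A value, so C → A holds.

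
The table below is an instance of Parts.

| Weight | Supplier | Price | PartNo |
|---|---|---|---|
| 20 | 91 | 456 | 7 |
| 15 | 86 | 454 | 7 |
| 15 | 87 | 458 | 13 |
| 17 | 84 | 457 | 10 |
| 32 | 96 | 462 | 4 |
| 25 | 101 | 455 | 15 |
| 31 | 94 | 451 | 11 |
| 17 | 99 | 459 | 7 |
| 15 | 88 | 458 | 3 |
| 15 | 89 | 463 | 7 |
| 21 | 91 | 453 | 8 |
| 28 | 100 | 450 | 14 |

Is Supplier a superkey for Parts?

No

Two distinct rows share Supplier=91, so Supplier does not determine every attribute — not a superkey.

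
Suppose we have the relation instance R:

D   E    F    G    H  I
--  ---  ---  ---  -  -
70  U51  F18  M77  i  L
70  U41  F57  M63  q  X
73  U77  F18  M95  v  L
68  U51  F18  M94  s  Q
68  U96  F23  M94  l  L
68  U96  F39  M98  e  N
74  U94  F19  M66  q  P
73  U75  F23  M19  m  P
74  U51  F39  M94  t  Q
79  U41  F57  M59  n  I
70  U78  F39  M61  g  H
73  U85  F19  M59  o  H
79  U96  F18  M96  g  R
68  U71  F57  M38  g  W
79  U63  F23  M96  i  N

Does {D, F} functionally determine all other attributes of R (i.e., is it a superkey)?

All 15 rows have distinct {D, F} values, so {D, F} → (all attributes) holds and {D, F} is a superkey.

Yes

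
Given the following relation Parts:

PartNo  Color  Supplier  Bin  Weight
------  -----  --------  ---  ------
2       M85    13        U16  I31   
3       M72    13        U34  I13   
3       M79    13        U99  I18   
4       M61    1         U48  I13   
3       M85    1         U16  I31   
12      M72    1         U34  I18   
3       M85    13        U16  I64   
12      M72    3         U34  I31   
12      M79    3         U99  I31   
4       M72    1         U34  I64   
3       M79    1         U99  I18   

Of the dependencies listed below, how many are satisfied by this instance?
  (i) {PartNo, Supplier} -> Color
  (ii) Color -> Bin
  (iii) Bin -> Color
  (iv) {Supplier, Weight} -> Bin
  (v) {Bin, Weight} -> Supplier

2

(i) {PartNo, Supplier} -> Color: (PartNo=3, Supplier=13): 3 rows → Color takes values {M72, M79, M85} — violation; (PartNo=4, Supplier=1): 2 rows → Color takes values {M61, M72} — violation; (PartNo=3, Supplier=1): 2 rows → Color takes values {M85, M79} — violation; (PartNo=12, Supplier=3): 2 rows → Color takes values {M72, M79} — violation — fails.
(ii) Color -> Bin: every LHS value maps to a single RHS value — holds.
(iii) Bin -> Color: every LHS value maps to a single RHS value — holds.
(iv) {Supplier, Weight} -> Bin: (Supplier=1, Weight=I18): 2 rows → Bin takes values {U34, U99} — violation; (Supplier=3, Weight=I31): 2 rows → Bin takes values {U34, U99} — violation — fails.
(v) {Bin, Weight} -> Supplier: (Bin=U16, Weight=I31): 2 rows → Supplier takes values {13, 1} — violation; (Bin=U99, Weight=I18): 2 rows → Supplier takes values {13, 1} — violation — fails.
2 of the 5 dependencies hold.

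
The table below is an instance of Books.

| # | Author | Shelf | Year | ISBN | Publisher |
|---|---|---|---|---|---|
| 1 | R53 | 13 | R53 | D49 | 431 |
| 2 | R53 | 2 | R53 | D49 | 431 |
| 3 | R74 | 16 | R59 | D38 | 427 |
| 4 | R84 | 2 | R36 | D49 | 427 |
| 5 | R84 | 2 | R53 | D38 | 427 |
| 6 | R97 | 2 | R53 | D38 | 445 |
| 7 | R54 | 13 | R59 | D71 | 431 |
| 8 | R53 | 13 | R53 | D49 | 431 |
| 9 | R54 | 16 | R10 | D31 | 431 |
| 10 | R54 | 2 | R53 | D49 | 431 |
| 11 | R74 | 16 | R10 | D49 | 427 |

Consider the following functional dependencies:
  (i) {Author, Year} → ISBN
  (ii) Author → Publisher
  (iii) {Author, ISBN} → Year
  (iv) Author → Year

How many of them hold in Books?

(i) {Author, Year} → ISBN: every LHS value maps to a single RHS value — holds.
(ii) Author → Publisher: every LHS value maps to a single RHS value — holds.
(iii) {Author, ISBN} → Year: every LHS value maps to a single RHS value — holds.
(iv) Author → Year: Author=R74: rows 3, 11 → Year takes values {R59, R10} — violation; Author=R84: rows 4, 5 → Year takes values {R36, R53} — violation; Author=R54: rows 7, 9, 10 → Year takes values {R59, R10, R53} — violation — fails.
3 of the 4 dependencies hold.

3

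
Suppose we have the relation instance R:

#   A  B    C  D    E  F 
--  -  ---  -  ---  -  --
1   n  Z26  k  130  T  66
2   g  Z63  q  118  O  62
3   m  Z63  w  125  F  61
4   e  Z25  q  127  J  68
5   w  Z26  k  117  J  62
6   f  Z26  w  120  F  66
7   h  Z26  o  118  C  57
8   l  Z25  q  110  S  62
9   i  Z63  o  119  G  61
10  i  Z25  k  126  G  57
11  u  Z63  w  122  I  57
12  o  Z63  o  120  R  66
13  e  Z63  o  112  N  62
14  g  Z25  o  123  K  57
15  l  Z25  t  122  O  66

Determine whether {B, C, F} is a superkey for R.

Yes

All 15 rows have distinct {B, C, F} values, so {B, C, F} → (all attributes) holds and {B, C, F} is a superkey.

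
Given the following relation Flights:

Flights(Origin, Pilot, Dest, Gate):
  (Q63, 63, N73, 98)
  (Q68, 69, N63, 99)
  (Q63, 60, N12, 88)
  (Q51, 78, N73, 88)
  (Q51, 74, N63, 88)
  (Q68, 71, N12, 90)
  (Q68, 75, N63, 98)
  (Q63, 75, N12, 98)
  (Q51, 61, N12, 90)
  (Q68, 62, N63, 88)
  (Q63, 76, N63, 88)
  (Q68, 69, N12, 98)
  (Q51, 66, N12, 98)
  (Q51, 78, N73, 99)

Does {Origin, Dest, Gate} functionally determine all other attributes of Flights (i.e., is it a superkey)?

All 14 rows have distinct {Origin, Dest, Gate} values, so {Origin, Dest, Gate} → (all attributes) holds and {Origin, Dest, Gate} is a superkey.

Yes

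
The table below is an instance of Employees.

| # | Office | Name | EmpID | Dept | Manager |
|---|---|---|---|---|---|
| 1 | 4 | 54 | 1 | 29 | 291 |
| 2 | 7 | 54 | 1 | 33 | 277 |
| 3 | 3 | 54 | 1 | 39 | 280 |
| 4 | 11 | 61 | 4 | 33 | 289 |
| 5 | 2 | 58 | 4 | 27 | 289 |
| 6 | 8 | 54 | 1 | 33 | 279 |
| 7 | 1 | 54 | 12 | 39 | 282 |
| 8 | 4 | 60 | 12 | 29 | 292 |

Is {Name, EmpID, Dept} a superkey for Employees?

Rows 2 and 6 have the same {Name, EmpID, Dept} value (Name=54, EmpID=1, Dept=33) but are distinct tuples, so {Name, EmpID, Dept} does not determine every attribute — not a superkey.

No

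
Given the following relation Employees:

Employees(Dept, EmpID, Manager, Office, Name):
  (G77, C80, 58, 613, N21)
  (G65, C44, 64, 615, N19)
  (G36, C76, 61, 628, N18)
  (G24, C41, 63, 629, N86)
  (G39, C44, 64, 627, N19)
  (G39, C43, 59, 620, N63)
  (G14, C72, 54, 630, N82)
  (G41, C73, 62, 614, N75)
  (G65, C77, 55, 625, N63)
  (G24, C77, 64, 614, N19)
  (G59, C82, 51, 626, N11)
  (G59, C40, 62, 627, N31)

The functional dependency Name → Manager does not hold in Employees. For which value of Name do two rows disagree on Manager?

Name=N21: 1 row → Manager = 58 ✓
Name=N19: 3 rows → Manager = 64, 64, 64 ✓
Name=N18: 1 row → Manager = 61 ✓
Name=N86: 1 row → Manager = 63 ✓
Name=N63: 2 rows → Manager takes values {59, 55} — violation
Name=N82: 1 row → Manager = 54 ✓
Name=N75: 1 row → Manager = 62 ✓
Name=N11: 1 row → Manager = 51 ✓
Name=N31: 1 row → Manager = 62 ✓
The only Name value with inconsistent Manager is Name=N63.

N63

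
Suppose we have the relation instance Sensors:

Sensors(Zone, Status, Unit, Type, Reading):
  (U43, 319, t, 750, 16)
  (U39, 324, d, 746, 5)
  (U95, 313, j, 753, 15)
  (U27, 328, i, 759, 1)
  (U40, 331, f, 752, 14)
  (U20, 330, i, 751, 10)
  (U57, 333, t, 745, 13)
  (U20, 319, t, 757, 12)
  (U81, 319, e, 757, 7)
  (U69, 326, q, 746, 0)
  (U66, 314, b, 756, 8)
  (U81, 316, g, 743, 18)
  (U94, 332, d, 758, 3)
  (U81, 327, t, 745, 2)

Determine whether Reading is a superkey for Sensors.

Yes

All 14 rows have distinct Reading values, so Reading → (all attributes) holds and Reading is a superkey.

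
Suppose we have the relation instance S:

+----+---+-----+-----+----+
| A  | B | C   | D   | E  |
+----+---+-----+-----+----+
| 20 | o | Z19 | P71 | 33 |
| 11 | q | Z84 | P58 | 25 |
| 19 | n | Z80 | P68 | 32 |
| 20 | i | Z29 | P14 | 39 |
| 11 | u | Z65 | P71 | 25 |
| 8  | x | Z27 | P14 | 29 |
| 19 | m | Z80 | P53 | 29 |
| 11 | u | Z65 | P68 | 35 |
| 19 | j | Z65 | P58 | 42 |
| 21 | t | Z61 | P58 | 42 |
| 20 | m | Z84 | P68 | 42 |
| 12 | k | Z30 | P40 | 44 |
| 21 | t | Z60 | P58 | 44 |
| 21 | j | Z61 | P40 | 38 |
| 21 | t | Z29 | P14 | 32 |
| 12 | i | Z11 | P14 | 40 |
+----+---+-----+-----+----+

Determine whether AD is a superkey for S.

No

Two distinct rows share (A=21, D=P58), so AD does not determine every attribute — not a superkey.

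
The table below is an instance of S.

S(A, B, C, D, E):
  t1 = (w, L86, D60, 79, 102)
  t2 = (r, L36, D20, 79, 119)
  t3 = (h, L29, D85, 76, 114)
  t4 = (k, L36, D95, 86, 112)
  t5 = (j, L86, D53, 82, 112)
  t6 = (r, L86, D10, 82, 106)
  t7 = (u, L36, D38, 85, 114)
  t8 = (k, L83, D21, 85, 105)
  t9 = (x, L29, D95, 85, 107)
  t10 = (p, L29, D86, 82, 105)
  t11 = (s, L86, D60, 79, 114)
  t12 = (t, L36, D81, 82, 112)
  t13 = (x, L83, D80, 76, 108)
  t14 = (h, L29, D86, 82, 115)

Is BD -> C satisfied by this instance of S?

No

(B=L86, D=79): rows 1, 11 → C = D60, D60 ✓
(B=L36, D=79): row 2 → C = D20 ✓
(B=L29, D=76): row 3 → C = D85 ✓
(B=L36, D=86): row 4 → C = D95 ✓
(B=L86, D=82): rows 5, 6 → C takes values {D53, D10} — violation
(B=L36, D=85): row 7 → C = D38 ✓
(B=L83, D=85): row 8 → C = D21 ✓
(B=L29, D=85): row 9 → C = D95 ✓
(B=L29, D=82): rows 10, 14 → C = D86, D86 ✓
(B=L36, D=82): row 12 → C = D81 ✓
(B=L83, D=76): row 13 → C = D80 ✓
Two rows agree on BD but differ on C, so BD -> C does not hold.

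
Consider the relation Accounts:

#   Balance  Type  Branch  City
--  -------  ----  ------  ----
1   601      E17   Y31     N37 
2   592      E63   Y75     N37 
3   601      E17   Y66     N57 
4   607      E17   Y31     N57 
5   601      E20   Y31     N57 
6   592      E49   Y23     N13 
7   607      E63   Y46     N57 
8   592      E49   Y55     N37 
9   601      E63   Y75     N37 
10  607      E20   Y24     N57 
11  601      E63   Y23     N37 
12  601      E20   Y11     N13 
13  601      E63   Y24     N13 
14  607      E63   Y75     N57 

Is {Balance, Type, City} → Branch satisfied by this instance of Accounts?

No

(Balance=601, Type=E17, City=N37): row 1 → Branch = Y31 ✓
(Balance=592, Type=E63, City=N37): row 2 → Branch = Y75 ✓
(Balance=601, Type=E17, City=N57): row 3 → Branch = Y66 ✓
(Balance=607, Type=E17, City=N57): row 4 → Branch = Y31 ✓
(Balance=601, Type=E20, City=N57): row 5 → Branch = Y31 ✓
(Balance=592, Type=E49, City=N13): row 6 → Branch = Y23 ✓
(Balance=607, Type=E63, City=N57): rows 7, 14 → Branch takes values {Y46, Y75} — violation
(Balance=592, Type=E49, City=N37): row 8 → Branch = Y55 ✓
(Balance=601, Type=E63, City=N37): rows 9, 11 → Branch takes values {Y75, Y23} — violation
(Balance=607, Type=E20, City=N57): row 10 → Branch = Y24 ✓
(Balance=601, Type=E20, City=N13): row 12 → Branch = Y11 ✓
(Balance=601, Type=E63, City=N13): row 13 → Branch = Y24 ✓
Two rows agree on {Balance, Type, City} but differ on Branch, so {Balance, Type, City} → Branch does not hold.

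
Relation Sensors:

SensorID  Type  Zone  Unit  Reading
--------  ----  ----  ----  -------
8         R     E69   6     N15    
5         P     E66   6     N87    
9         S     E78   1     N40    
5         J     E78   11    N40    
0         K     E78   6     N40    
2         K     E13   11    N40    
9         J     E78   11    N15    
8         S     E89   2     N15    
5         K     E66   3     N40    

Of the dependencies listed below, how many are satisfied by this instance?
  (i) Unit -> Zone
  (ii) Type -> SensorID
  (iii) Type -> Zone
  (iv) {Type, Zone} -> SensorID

(i) Unit -> Zone: Unit=6: 3 rows → Zone takes values {E69, E66, E78} — violation; Unit=11: 3 rows → Zone takes values {E78, E13} — violation — fails.
(ii) Type -> SensorID: Type=S: 2 rows → SensorID takes values {9, 8} — violation; Type=J: 2 rows → SensorID takes values {5, 9} — violation; Type=K: 3 rows → SensorID takes values {0, 2, 5} — violation — fails.
(iii) Type -> Zone: Type=S: 2 rows → Zone takes values {E78, E89} — violation; Type=K: 3 rows → Zone takes values {E78, E13, E66} — violation — fails.
(iv) {Type, Zone} -> SensorID: (Type=J, Zone=E78): 2 rows → SensorID takes values {5, 9} — violation — fails.
None of the 4 dependencies hold.

0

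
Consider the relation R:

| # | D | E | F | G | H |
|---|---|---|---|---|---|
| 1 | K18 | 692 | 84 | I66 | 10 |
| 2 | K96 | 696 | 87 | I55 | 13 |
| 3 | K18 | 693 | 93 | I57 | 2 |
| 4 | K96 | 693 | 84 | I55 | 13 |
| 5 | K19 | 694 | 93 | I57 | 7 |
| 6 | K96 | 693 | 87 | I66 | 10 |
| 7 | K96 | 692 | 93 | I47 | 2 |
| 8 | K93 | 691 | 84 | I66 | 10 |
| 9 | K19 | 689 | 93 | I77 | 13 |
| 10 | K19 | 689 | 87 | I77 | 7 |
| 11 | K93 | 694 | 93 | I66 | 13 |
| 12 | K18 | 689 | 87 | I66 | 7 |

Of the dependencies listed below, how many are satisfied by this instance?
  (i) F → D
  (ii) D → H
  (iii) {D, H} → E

0

(i) F → D: F=84: rows 1, 4, 8 → D takes values {K18, K96, K93} — violation; F=87: rows 2, 6, 10, 12 → D takes values {K96, K19, K18} — violation; F=93: rows 3, 5, 7, 9, 11 → D takes values {K18, K19, K96, K93} — violation — fails.
(ii) D → H: D=K18: rows 1, 3, 12 → H takes values {10, 2, 7} — violation; D=K96: rows 2, 4, 6, 7 → H takes values {13, 10, 2} — violation; D=K19: rows 5, 9, 10 → H takes values {7, 13} — violation; D=K93: rows 8, 11 → H takes values {10, 13} — violation — fails.
(iii) {D, H} → E: (D=K96, H=13): rows 2, 4 → E takes values {696, 693} — violation; (D=K19, H=7): rows 5, 10 → E takes values {694, 689} — violation — fails.
None of the 3 dependencies hold.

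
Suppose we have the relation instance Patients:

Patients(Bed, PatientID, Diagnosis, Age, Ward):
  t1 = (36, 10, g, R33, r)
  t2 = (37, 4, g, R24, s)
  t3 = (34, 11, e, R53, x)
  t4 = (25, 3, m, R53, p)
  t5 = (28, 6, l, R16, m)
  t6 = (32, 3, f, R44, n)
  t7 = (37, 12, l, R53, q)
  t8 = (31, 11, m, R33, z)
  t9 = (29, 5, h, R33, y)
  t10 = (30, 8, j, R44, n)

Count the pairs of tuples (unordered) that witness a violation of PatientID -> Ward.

PatientID=11: violating pairs (3,8) — 1 pair.
PatientID=3: violating pairs (4,6) — 1 pair.

2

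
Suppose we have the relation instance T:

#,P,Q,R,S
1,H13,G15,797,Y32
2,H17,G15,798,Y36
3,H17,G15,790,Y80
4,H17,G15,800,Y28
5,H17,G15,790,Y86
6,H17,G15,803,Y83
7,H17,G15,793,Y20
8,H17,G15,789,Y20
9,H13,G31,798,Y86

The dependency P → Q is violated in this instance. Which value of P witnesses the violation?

P=H13: rows 1, 9 → Q takes values {G15, G31} — violation
P=H17: rows 2, 3, 4, 5, 6, 7, 8 → Q = G15, G15, G15, G15, G15, G15, G15 ✓
The only P value with inconsistent Q is P=H13.

H13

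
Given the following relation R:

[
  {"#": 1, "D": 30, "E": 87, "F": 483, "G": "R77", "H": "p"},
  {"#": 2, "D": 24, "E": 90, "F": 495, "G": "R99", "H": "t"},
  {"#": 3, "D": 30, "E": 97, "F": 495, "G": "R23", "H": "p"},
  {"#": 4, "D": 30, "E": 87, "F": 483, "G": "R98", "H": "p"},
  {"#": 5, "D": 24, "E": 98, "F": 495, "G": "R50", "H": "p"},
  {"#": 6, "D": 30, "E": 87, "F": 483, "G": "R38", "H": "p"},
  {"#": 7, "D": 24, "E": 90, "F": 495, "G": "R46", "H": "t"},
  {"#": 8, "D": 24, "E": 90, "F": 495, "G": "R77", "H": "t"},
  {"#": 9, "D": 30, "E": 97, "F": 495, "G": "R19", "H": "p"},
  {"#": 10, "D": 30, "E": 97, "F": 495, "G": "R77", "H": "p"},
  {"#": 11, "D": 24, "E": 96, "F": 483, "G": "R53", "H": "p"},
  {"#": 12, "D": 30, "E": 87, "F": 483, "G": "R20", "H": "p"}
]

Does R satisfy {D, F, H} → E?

Yes

(D=30, F=483, H=p): rows 1, 4, 6, 12 → E = 87, 87, 87, 87 ✓
(D=24, F=495, H=t): rows 2, 7, 8 → E = 90, 90, 90 ✓
(D=30, F=495, H=p): rows 3, 9, 10 → E = 97, 97, 97 ✓
(D=24, F=495, H=p): row 5 → E = 98 ✓
(D=24, F=483, H=p): row 11 → E = 96 ✓
Every {D, F, H} value is associated with a single E value, so {D, F, H} → E holds.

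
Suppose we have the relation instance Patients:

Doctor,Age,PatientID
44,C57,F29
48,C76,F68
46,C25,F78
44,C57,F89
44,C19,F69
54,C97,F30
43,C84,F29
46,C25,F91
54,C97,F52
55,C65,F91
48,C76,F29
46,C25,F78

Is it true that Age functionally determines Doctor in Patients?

Age=C57: 2 rows → Doctor = 44, 44 ✓
Age=C76: 2 rows → Doctor = 48, 48 ✓
Age=C25: 3 rows → Doctor = 46, 46, 46 ✓
Age=C19: 1 row → Doctor = 44 ✓
Age=C97: 2 rows → Doctor = 54, 54 ✓
Age=C84: 1 row → Doctor = 43 ✓
Age=C65: 1 row → Doctor = 55 ✓
Every Age value is associated with a single Doctor value, so Age -> Doctor holds.

Yes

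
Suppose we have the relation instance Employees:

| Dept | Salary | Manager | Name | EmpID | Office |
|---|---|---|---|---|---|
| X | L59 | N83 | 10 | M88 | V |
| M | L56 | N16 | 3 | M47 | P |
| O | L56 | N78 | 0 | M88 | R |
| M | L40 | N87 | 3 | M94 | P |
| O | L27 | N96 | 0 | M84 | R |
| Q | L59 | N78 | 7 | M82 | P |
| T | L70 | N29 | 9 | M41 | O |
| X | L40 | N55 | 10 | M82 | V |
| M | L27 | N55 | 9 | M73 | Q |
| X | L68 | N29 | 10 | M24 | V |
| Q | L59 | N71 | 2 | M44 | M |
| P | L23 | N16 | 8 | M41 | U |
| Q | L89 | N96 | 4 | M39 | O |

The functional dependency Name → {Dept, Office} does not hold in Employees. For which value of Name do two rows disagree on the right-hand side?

9

Name=10: 3 rows → {Dept,Office} = (X, V), (X, V), (X, V) ✓
Name=3: 2 rows → {Dept,Office} = (M, P), (M, P) ✓
Name=0: 2 rows → {Dept,Office} = (O, R), (O, R) ✓
Name=7: 1 row → {Dept,Office} = (Q, P) ✓
Name=9: 2 rows → {Dept,Office} takes values {(T, O), (M, Q)} — violation
Name=2: 1 row → {Dept,Office} = (Q, M) ✓
Name=8: 1 row → {Dept,Office} = (P, U) ✓
Name=4: 1 row → {Dept,Office} = (Q, O) ✓
The only Name value with inconsistent RHS is Name=9.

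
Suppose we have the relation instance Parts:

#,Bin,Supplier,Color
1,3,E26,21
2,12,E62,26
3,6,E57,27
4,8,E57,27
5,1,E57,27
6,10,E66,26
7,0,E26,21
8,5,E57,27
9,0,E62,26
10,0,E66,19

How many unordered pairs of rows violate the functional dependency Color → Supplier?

2

Color=21: all 2 rows agree on Supplier — 0 pairs.
Color=26: violating pairs (2,6), (6,9) — 2 pairs.
Color=27: all 4 rows agree on Supplier — 0 pairs.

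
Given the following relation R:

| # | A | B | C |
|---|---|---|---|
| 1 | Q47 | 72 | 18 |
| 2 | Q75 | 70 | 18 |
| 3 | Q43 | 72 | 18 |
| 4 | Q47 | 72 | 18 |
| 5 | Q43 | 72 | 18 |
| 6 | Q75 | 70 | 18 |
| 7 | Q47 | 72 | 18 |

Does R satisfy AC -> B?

(A=Q47, C=18): rows 1, 4, 7 → B = 72, 72, 72 ✓
(A=Q75, C=18): rows 2, 6 → B = 70, 70 ✓
(A=Q43, C=18): rows 3, 5 → B = 72, 72 ✓
Every AC value is associated with a single B value, so AC -> B holds.

Yes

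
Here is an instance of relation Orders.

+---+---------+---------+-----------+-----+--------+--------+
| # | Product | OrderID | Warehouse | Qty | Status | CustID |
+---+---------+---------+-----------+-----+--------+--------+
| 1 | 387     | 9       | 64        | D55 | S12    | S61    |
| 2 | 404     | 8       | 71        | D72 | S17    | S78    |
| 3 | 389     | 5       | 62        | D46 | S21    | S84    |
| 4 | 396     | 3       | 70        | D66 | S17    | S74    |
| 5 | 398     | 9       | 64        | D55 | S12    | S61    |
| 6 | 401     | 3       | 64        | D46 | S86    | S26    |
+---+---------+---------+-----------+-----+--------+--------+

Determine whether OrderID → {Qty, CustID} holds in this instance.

OrderID=9: rows 1, 5 → {Qty,CustID} = (D55, S61), (D55, S61) ✓
OrderID=8: row 2 → {Qty,CustID} = (D72, S78) ✓
OrderID=5: row 3 → {Qty,CustID} = (D46, S84) ✓
OrderID=3: rows 4, 6 → {Qty,CustID} takes values {(D66, S74), (D46, S26)} — violation
Two rows agree on OrderID but differ on {Qty, CustID}, so OrderID → {Qty, CustID} does not hold.

No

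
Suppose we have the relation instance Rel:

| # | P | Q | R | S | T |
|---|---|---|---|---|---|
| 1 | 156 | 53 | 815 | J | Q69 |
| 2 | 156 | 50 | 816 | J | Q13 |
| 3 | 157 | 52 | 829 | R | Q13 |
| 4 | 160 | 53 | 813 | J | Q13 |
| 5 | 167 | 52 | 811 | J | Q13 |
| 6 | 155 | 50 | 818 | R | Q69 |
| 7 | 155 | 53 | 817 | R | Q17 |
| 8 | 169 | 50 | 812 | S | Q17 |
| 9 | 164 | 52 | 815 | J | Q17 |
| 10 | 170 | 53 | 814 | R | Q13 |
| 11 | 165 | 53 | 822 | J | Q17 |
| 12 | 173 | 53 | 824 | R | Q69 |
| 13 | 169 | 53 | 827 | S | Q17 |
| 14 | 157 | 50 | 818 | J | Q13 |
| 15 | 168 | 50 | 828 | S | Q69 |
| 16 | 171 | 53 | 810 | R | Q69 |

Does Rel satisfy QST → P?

(Q=53, S=J, T=Q69): row 1 → P = 156 ✓
(Q=50, S=J, T=Q13): rows 2, 14 → P takes values {156, 157} — violation
(Q=52, S=R, T=Q13): row 3 → P = 157 ✓
(Q=53, S=J, T=Q13): row 4 → P = 160 ✓
(Q=52, S=J, T=Q13): row 5 → P = 167 ✓
(Q=50, S=R, T=Q69): row 6 → P = 155 ✓
(Q=53, S=R, T=Q17): row 7 → P = 155 ✓
(Q=50, S=S, T=Q17): row 8 → P = 169 ✓
(Q=52, S=J, T=Q17): row 9 → P = 164 ✓
(Q=53, S=R, T=Q13): row 10 → P = 170 ✓
(Q=53, S=J, T=Q17): row 11 → P = 165 ✓
(Q=53, S=R, T=Q69): rows 12, 16 → P takes values {173, 171} — violation
(Q=53, S=S, T=Q17): row 13 → P = 169 ✓
(Q=50, S=S, T=Q69): row 15 → P = 168 ✓
Two rows agree on QST but differ on P, so QST → P does not hold.

No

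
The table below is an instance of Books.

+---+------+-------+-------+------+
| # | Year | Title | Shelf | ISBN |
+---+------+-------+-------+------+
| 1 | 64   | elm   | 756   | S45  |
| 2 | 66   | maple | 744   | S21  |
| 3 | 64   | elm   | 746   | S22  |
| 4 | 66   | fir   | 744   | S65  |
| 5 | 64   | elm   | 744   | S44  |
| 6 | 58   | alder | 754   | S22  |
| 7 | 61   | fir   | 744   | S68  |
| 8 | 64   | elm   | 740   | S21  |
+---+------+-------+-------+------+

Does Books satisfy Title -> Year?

Title=elm: rows 1, 3, 5, 8 → Year = 64, 64, 64, 64 ✓
Title=maple: row 2 → Year = 66 ✓
Title=fir: rows 4, 7 → Year takes values {66, 61} — violation
Title=alder: row 6 → Year = 58 ✓
Two rows agree on Title but differ on Year, so Title -> Year does not hold.

No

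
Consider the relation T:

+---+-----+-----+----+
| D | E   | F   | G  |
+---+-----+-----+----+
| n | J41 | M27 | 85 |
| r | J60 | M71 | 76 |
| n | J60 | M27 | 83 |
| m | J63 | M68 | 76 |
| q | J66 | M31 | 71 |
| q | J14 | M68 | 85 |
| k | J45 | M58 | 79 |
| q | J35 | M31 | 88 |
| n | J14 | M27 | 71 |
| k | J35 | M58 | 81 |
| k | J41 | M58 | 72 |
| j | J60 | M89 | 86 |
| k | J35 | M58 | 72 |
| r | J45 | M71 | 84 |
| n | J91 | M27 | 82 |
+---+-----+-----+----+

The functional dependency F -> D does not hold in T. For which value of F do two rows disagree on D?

M68

F=M27: 4 rows → D = n, n, n, n ✓
F=M71: 2 rows → D = r, r ✓
F=M68: 2 rows → D takes values {m, q} — violation
F=M31: 2 rows → D = q, q ✓
F=M58: 4 rows → D = k, k, k, k ✓
F=M89: 1 row → D = j ✓
The only F value with inconsistent D is F=M68.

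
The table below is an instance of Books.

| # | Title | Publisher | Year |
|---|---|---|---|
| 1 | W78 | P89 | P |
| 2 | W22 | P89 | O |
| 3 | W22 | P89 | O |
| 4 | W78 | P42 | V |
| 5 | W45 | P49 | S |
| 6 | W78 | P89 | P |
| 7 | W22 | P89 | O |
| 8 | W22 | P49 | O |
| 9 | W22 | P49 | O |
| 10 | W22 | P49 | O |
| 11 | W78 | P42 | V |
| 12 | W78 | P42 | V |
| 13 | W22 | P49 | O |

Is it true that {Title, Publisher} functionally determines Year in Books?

Yes

(Title=W78, Publisher=P89): rows 1, 6 → Year = P, P ✓
(Title=W22, Publisher=P89): rows 2, 3, 7 → Year = O, O, O ✓
(Title=W78, Publisher=P42): rows 4, 11, 12 → Year = V, V, V ✓
(Title=W45, Publisher=P49): row 5 → Year = S ✓
(Title=W22, Publisher=P49): rows 8, 9, 10, 13 → Year = O, O, O, O ✓
Every {Title, Publisher} value is associated with a single Year value, so {Title, Publisher} → Year holds.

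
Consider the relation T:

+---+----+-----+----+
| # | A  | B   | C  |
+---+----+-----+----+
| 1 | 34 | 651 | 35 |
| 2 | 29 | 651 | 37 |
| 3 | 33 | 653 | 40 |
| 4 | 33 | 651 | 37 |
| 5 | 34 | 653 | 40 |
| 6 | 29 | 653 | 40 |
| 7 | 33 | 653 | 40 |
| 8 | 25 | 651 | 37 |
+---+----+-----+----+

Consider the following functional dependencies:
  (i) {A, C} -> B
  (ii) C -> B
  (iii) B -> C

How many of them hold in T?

2

(i) {A, C} -> B: every LHS value maps to a single RHS value — holds.
(ii) C -> B: every LHS value maps to a single RHS value — holds.
(iii) B -> C: B=651: rows 1, 2, 4, 8 → C takes values {35, 37} — violation — fails.
2 of the 3 dependencies hold.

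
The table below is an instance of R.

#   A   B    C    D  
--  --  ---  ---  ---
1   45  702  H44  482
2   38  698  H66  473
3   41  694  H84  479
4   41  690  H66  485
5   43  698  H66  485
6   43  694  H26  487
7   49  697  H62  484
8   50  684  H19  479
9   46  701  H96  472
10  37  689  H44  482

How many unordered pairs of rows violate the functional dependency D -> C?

1

D=482: all 2 rows agree on C — 0 pairs.
D=479: violating pairs (3,8) — 1 pair.
D=485: all 2 rows agree on C — 0 pairs.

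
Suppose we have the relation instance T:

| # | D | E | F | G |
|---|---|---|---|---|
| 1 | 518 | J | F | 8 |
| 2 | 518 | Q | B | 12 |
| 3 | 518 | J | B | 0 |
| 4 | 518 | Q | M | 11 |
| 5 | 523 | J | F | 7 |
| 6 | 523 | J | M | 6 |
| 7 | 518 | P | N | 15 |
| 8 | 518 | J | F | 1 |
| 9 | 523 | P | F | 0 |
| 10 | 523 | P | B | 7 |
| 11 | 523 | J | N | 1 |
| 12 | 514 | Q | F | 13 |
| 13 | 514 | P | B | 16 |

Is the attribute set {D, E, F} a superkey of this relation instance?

No

Rows 1 and 8 have the same {D, E, F} value (D=518, E=J, F=F) but are distinct tuples, so {D, E, F} does not determine every attribute — not a superkey.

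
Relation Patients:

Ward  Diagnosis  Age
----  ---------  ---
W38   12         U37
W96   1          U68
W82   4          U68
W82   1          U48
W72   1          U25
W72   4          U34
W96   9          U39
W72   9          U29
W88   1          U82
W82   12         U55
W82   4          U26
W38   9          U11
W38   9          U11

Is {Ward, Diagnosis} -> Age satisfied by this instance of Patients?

(Ward=W38, Diagnosis=12): 1 row → Age = U37 ✓
(Ward=W96, Diagnosis=1): 1 row → Age = U68 ✓
(Ward=W82, Diagnosis=4): 2 rows → Age takes values {U68, U26} — violation
(Ward=W82, Diagnosis=1): 1 row → Age = U48 ✓
(Ward=W72, Diagnosis=1): 1 row → Age = U25 ✓
(Ward=W72, Diagnosis=4): 1 row → Age = U34 ✓
(Ward=W96, Diagnosis=9): 1 row → Age = U39 ✓
(Ward=W72, Diagnosis=9): 1 row → Age = U29 ✓
(Ward=W88, Diagnosis=1): 1 row → Age = U82 ✓
(Ward=W82, Diagnosis=12): 1 row → Age = U55 ✓
(Ward=W38, Diagnosis=9): 2 rows → Age = U11, U11 ✓
Two rows agree on {Ward, Diagnosis} but differ on Age, so {Ward, Diagnosis} -> Age does not hold.

No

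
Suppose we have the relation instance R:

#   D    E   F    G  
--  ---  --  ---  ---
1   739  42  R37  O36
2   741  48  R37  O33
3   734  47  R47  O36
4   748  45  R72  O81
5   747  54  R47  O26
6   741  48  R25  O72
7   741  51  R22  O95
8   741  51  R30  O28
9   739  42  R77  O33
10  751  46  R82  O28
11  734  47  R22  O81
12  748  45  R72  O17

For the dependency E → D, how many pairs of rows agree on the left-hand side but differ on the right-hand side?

0

E=42: all 2 rows agree on D — 0 pairs.
E=48: all 2 rows agree on D — 0 pairs.
E=47: all 2 rows agree on D — 0 pairs.
E=45: all 2 rows agree on D — 0 pairs.
E=51: all 2 rows agree on D — 0 pairs.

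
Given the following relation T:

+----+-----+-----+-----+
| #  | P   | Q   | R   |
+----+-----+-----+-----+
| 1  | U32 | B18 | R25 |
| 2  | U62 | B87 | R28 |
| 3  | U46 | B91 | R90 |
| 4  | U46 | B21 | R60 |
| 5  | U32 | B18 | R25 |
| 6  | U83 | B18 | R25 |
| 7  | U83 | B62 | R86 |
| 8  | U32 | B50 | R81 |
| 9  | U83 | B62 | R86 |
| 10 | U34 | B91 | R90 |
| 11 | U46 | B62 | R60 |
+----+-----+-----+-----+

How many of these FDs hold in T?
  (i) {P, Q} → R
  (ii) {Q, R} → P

1

(i) {P, Q} → R: every LHS value maps to a single RHS value — holds.
(ii) {Q, R} → P: (Q=B18, R=R25): rows 1, 5, 6 → P takes values {U32, U83} — violation; (Q=B91, R=R90): rows 3, 10 → P takes values {U46, U34} — violation — fails.
1 of the 2 dependencies holds.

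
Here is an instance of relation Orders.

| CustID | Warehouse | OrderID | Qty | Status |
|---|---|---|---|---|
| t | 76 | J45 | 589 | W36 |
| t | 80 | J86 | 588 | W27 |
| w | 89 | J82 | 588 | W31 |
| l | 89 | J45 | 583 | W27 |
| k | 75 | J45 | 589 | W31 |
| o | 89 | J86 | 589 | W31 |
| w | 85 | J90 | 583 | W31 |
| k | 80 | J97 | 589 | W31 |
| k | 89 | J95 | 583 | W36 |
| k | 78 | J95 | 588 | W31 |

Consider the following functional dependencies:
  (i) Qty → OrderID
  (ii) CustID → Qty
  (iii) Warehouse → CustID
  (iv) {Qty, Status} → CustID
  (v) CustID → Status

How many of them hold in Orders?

(i) Qty → OrderID: Qty=589: 4 rows → OrderID takes values {J45, J86, J97} — violation; Qty=588: 3 rows → OrderID takes values {J86, J82, J95} — violation; Qty=583: 3 rows → OrderID takes values {J45, J90, J95} — violation — fails.
(ii) CustID → Qty: CustID=t: 2 rows → Qty takes values {589, 588} — violation; CustID=w: 2 rows → Qty takes values {588, 583} — violation; CustID=k: 4 rows → Qty takes values {589, 583, 588} — violation — fails.
(iii) Warehouse → CustID: Warehouse=80: 2 rows → CustID takes values {t, k} — violation; Warehouse=89: 4 rows → CustID takes values {w, l, o, k} — violation — fails.
(iv) {Qty, Status} → CustID: (Qty=588, Status=W31): 2 rows → CustID takes values {w, k} — violation; (Qty=589, Status=W31): 3 rows → CustID takes values {k, o} — violation — fails.
(v) CustID → Status: CustID=t: 2 rows → Status takes values {W36, W27} — violation; CustID=k: 4 rows → Status takes values {W31, W36} — violation — fails.
None of the 5 dependencies hold.

0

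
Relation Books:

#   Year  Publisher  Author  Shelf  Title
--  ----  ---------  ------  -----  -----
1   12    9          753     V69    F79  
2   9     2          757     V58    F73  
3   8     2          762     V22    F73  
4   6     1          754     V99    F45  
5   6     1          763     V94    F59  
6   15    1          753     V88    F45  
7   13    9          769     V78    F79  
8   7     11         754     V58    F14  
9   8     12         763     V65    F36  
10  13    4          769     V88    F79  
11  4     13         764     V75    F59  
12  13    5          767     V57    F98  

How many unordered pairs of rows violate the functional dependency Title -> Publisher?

Title=F79: violating pairs (1,10), (7,10) — 2 pairs.
Title=F73: all 2 rows agree on Publisher — 0 pairs.
Title=F45: all 2 rows agree on Publisher — 0 pairs.
Title=F59: violating pairs (5,11) — 1 pair.

3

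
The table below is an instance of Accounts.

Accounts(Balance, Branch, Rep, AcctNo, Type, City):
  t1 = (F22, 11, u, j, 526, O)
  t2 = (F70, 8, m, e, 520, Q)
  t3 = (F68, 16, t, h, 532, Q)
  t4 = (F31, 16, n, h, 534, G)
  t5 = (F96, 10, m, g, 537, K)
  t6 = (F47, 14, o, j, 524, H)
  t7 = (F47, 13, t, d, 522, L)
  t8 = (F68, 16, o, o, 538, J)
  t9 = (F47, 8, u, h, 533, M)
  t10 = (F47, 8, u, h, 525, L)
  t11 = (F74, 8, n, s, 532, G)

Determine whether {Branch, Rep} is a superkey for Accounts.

No

Rows 9 and 10 have the same {Branch, Rep} value (Branch=8, Rep=u) but are distinct tuples, so {Branch, Rep} does not determine every attribute — not a superkey.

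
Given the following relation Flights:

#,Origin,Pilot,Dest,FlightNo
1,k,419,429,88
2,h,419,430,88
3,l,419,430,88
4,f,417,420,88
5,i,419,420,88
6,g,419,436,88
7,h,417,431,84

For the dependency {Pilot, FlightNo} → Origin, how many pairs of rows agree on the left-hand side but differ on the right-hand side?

10

(Pilot=419, FlightNo=88): violating pairs (1,2), (1,3), (1,5), (1,6), (2,3), (2,5), (2,6), (3,5), (3,6), (5,6) — 10 pairs.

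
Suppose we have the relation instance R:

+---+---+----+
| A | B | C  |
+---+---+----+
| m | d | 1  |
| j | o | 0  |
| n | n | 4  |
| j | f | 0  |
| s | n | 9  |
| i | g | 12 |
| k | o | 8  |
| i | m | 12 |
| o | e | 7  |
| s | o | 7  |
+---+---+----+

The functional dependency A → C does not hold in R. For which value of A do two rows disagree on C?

s

A=m: 1 row → C = 1 ✓
A=j: 2 rows → C = 0, 0 ✓
A=n: 1 row → C = 4 ✓
A=s: 2 rows → C takes values {9, 7} — violation
A=i: 2 rows → C = 12, 12 ✓
A=k: 1 row → C = 8 ✓
A=o: 1 row → C = 7 ✓
The only A value with inconsistent C is A=s.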